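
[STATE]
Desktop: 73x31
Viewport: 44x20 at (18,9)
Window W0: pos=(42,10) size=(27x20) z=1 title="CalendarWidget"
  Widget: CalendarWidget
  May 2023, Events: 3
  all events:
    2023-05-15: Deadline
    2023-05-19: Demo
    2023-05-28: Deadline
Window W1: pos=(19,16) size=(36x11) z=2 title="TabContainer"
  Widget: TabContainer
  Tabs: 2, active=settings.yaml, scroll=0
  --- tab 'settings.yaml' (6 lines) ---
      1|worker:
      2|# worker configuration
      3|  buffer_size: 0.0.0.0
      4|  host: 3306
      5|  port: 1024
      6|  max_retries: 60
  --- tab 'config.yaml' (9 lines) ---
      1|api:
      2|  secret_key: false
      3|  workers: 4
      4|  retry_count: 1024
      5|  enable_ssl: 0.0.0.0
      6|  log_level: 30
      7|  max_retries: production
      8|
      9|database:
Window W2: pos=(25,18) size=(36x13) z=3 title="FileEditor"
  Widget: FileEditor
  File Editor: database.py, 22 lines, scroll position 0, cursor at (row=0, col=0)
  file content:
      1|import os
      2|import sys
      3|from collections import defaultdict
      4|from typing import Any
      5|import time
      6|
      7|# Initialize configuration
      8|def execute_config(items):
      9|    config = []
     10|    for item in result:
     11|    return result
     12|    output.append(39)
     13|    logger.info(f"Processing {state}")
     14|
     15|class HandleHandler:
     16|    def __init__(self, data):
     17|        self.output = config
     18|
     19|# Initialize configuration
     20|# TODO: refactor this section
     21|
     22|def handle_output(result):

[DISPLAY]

                                            
                        ┏━━━━━━━━━━━━━━━━━━━
                        ┃ CalendarWidget    
                        ┠───────────────────
                        ┃         May 2023  
                        ┃Mo Tu We Th Fr Sa S
                        ┃ 1  2  3  4  5  6  
 ┏━━━━━━━━━━━━━━━━━━━━━━━━━━━━━━━━━━┓12 13 1
 ┃ TabContainer                     ┃ 19* 20
 ┠─────┏━━━━━━━━━━━━━━━━━━━━━━━━━━━━━━━━━━┓2
 ┃[sett┃ FileEditor                       ┃ 
 ┃─────┠──────────────────────────────────┨ 
 ┃worke┃█mport os                        ▲┃ 
 ┃# wor┃import sys                       █┃ 
 ┃  buf┃from collections import defaultdi░┃ 
 ┃  hos┃from typing import Any           ░┃ 
 ┃  por┃import time                      ░┃ 
 ┗━━━━━┃                                 ░┃ 
       ┃# Initialize configuration       ░┃ 
       ┃def execute_config(items):       ░┃ 


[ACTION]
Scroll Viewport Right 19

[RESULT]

                                            
             ┏━━━━━━━━━━━━━━━━━━━━━━━━━┓    
             ┃ CalendarWidget          ┃    
             ┠─────────────────────────┨    
             ┃         May 2023        ┃    
             ┃Mo Tu We Th Fr Sa Su     ┃    
             ┃ 1  2  3  4  5  6  7     ┃    
━━━━━━━━━━━━━━━━━━━━━━━━━┓12 13 14     ┃    
iner                     ┃ 19* 20 21   ┃    
━━━━━━━━━━━━━━━━━━━━━━━━━━━━━━━┓28*    ┃    
leEditor                       ┃       ┃    
───────────────────────────────┨       ┃    
ort os                        ▲┃       ┃    
ort sys                       █┃       ┃    
m collections import defaultdi░┃       ┃    
m typing import Any           ░┃       ┃    
ort time                      ░┃       ┃    
                              ░┃       ┃    
nitialize configuration       ░┃       ┃    
 execute_config(items):       ░┃       ┃    


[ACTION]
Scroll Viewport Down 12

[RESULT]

             ┃ CalendarWidget          ┃    
             ┠─────────────────────────┨    
             ┃         May 2023        ┃    
             ┃Mo Tu We Th Fr Sa Su     ┃    
             ┃ 1  2  3  4  5  6  7     ┃    
━━━━━━━━━━━━━━━━━━━━━━━━━┓12 13 14     ┃    
iner                     ┃ 19* 20 21   ┃    
━━━━━━━━━━━━━━━━━━━━━━━━━━━━━━━┓28*    ┃    
leEditor                       ┃       ┃    
───────────────────────────────┨       ┃    
ort os                        ▲┃       ┃    
ort sys                       █┃       ┃    
m collections import defaultdi░┃       ┃    
m typing import Any           ░┃       ┃    
ort time                      ░┃       ┃    
                              ░┃       ┃    
nitialize configuration       ░┃       ┃    
 execute_config(items):       ░┃       ┃    
 config = []                  ▼┃━━━━━━━┛    
━━━━━━━━━━━━━━━━━━━━━━━━━━━━━━━┛            


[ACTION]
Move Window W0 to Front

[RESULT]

             ┃ CalendarWidget          ┃    
             ┠─────────────────────────┨    
             ┃         May 2023        ┃    
             ┃Mo Tu We Th Fr Sa Su     ┃    
             ┃ 1  2  3  4  5  6  7     ┃    
━━━━━━━━━━━━━┃ 8  9 10 11 12 13 14     ┃    
iner         ┃15* 16 17 18 19* 20 21   ┃    
━━━━━━━━━━━━━┃22 23 24 25 26 27 28*    ┃    
leEditor     ┃29 30 31                 ┃    
─────────────┃                         ┃    
ort os       ┃                         ┃    
ort sys      ┃                         ┃    
m collections┃                         ┃    
m typing impo┃                         ┃    
ort time     ┃                         ┃    
             ┃                         ┃    
nitialize con┃                         ┃    
 execute_conf┃                         ┃    
 config = [] ┗━━━━━━━━━━━━━━━━━━━━━━━━━┛    
━━━━━━━━━━━━━━━━━━━━━━━━━━━━━━━┛            


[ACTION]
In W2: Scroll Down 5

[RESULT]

             ┃ CalendarWidget          ┃    
             ┠─────────────────────────┨    
             ┃         May 2023        ┃    
             ┃Mo Tu We Th Fr Sa Su     ┃    
             ┃ 1  2  3  4  5  6  7     ┃    
━━━━━━━━━━━━━┃ 8  9 10 11 12 13 14     ┃    
iner         ┃15* 16 17 18 19* 20 21   ┃    
━━━━━━━━━━━━━┃22 23 24 25 26 27 28*    ┃    
leEditor     ┃29 30 31                 ┃    
─────────────┃                         ┃    
             ┃                         ┃    
nitialize con┃                         ┃    
 execute_conf┃                         ┃    
 config = [] ┃                         ┃    
 for item in ┃                         ┃    
 return resul┃                         ┃    
 output.appen┃                         ┃    
 logger.info(┃                         ┃    
             ┗━━━━━━━━━━━━━━━━━━━━━━━━━┛    
━━━━━━━━━━━━━━━━━━━━━━━━━━━━━━━┛            


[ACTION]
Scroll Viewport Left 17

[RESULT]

                              ┃ CalendarWidg
                              ┠─────────────
                              ┃         May 
                              ┃Mo Tu We Th F
                              ┃ 1  2  3  4  
       ┏━━━━━━━━━━━━━━━━━━━━━━┃ 8  9 10 11 1
       ┃ TabContainer         ┃15* 16 17 18 
       ┠─────┏━━━━━━━━━━━━━━━━┃22 23 24 25 2
       ┃[sett┃ FileEditor     ┃29 30 31     
       ┃─────┠────────────────┃             
       ┃worke┃                ┃             
       ┃# wor┃# Initialize con┃             
       ┃  buf┃def execute_conf┃             
       ┃  hos┃    config = [] ┃             
       ┃  por┃    for item in ┃             
       ┗━━━━━┃    return resul┃             
             ┃    output.appen┃             
             ┃    logger.info(┃             
             ┃                ┗━━━━━━━━━━━━━
             ┗━━━━━━━━━━━━━━━━━━━━━━━━━━━━━━


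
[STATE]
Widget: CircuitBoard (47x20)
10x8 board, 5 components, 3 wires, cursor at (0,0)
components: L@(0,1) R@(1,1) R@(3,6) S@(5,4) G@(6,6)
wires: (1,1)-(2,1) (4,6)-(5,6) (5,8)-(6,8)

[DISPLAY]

   0 1 2 3 4 5 6 7 8 9                         
0  [.]  L                                      
                                               
1       R                                      
        │                                      
2       ·                                      
                                               
3                           R                  
                                               
4                           ·                  
                            │                  
5                   S       ·       ·          
                                    │          
6                           G       ·          
                                               
7                                              
Cursor: (0,0)                                  
                                               
                                               
                                               


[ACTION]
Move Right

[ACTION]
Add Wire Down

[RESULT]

   0 1 2 3 4 5 6 7 8 9                         
0      [L]                                     
        │                                      
1       R                                      
        │                                      
2       ·                                      
                                               
3                           R                  
                                               
4                           ·                  
                            │                  
5                   S       ·       ·          
                                    │          
6                           G       ·          
                                               
7                                              
Cursor: (0,1)                                  
                                               
                                               
                                               


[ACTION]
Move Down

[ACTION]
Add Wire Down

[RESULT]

   0 1 2 3 4 5 6 7 8 9                         
0       L                                      
        │                                      
1      [R]                                     
        │                                      
2       ·                                      
                                               
3                           R                  
                                               
4                           ·                  
                            │                  
5                   S       ·       ·          
                                    │          
6                           G       ·          
                                               
7                                              
Cursor: (1,1)                                  
                                               
                                               
                                               


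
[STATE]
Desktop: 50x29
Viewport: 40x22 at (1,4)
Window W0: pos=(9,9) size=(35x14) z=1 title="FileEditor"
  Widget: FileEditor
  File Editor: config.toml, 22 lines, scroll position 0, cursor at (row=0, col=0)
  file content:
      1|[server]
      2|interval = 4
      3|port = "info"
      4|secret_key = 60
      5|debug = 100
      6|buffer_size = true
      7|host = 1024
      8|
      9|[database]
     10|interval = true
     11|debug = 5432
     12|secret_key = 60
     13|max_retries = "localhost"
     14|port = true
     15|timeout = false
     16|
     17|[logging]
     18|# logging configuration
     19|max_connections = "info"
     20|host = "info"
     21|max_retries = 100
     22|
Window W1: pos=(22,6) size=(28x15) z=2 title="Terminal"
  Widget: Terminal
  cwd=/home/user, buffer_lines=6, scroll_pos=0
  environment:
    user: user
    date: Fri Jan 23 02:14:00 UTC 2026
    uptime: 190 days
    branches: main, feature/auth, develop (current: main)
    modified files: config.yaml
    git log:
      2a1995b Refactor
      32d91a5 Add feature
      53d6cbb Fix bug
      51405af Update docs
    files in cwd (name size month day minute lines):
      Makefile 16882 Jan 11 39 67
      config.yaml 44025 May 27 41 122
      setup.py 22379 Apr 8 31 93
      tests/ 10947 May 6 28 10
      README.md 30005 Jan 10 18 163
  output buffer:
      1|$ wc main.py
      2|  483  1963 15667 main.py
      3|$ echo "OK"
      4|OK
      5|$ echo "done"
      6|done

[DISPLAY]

                                        
                                        
                     ┏━━━━━━━━━━━━━━━━━━
                     ┃ Terminal         
                     ┠──────────────────
        ┏━━━━━━━━━━━━┃$ wc main.py      
        ┃ FileEditor ┃  483  1963 15667 
        ┠────────────┃$ echo "OK"       
        ┃█server]    ┃OK                
        ┃interval = 4┃$ echo "done"     
        ┃port = "info┃done              
        ┃secret_key =┃$ █               
        ┃debug = 100 ┃                  
        ┃buffer_size ┃                  
        ┃host = 1024 ┃                  
        ┃            ┃                  
        ┃[database]  ┗━━━━━━━━━━━━━━━━━━
        ┃interval = true                
        ┗━━━━━━━━━━━━━━━━━━━━━━━━━━━━━━━
                                        
                                        
                                        


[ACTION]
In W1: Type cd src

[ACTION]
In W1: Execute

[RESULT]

                                        
                                        
                     ┏━━━━━━━━━━━━━━━━━━
                     ┃ Terminal         
                     ┠──────────────────
        ┏━━━━━━━━━━━━┃$ wc main.py      
        ┃ FileEditor ┃  483  1963 15667 
        ┠────────────┃$ echo "OK"       
        ┃█server]    ┃OK                
        ┃interval = 4┃$ echo "done"     
        ┃port = "info┃done              
        ┃secret_key =┃$ cd src          
        ┃debug = 100 ┃                  
        ┃buffer_size ┃$ █               
        ┃host = 1024 ┃                  
        ┃            ┃                  
        ┃[database]  ┗━━━━━━━━━━━━━━━━━━
        ┃interval = true                
        ┗━━━━━━━━━━━━━━━━━━━━━━━━━━━━━━━
                                        
                                        
                                        


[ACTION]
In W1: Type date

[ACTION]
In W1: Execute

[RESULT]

                                        
                                        
                     ┏━━━━━━━━━━━━━━━━━━
                     ┃ Terminal         
                     ┠──────────────────
        ┏━━━━━━━━━━━━┃$ wc main.py      
        ┃ FileEditor ┃  483  1963 15667 
        ┠────────────┃$ echo "OK"       
        ┃█server]    ┃OK                
        ┃interval = 4┃$ echo "done"     
        ┃port = "info┃done              
        ┃secret_key =┃$ cd src          
        ┃debug = 100 ┃                  
        ┃buffer_size ┃$ date            
        ┃host = 1024 ┃Fri Jan 23 02:14:0
        ┃            ┃$ █               
        ┃[database]  ┗━━━━━━━━━━━━━━━━━━
        ┃interval = true                
        ┗━━━━━━━━━━━━━━━━━━━━━━━━━━━━━━━
                                        
                                        
                                        


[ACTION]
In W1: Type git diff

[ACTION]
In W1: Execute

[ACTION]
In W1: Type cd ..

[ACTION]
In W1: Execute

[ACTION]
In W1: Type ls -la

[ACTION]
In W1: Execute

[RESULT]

                                        
                                        
                     ┏━━━━━━━━━━━━━━━━━━
                     ┃ Terminal         
                     ┠──────────────────
        ┏━━━━━━━━━━━━┃+# updated        
        ┃ FileEditor ┃ import sys       
        ┠────────────┃$ cd ..           
        ┃█server]    ┃                  
        ┃interval = 4┃$ ls -la          
        ┃port = "info┃-rw-r--r--  1 user
        ┃secret_key =┃-rw-r--r--  1 user
        ┃debug = 100 ┃-rw-r--r--  1 user
        ┃buffer_size ┃drwxr-xr-x  1 user
        ┃host = 1024 ┃-rw-r--r--  1 user
        ┃            ┃$ █               
        ┃[database]  ┗━━━━━━━━━━━━━━━━━━
        ┃interval = true                
        ┗━━━━━━━━━━━━━━━━━━━━━━━━━━━━━━━
                                        
                                        
                                        


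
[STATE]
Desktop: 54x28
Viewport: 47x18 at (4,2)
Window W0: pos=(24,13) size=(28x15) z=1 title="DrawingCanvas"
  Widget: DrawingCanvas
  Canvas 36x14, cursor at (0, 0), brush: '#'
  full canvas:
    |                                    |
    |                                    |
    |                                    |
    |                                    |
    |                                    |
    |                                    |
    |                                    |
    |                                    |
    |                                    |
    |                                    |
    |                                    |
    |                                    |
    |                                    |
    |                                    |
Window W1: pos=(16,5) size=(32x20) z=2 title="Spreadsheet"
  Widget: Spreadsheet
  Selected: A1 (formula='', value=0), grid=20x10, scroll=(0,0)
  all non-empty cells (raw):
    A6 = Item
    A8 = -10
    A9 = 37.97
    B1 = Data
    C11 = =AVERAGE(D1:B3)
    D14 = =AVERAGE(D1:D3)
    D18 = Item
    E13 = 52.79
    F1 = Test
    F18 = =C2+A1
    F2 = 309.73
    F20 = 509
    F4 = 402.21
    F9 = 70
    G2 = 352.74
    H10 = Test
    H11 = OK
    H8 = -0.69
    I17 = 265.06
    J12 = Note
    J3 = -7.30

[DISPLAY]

                                               
                                               
                                               
            ┏━━━━━━━━━━━━━━━━━━━━━━━━━━━━━━┓   
            ┃ Spreadsheet                  ┃   
            ┠──────────────────────────────┨   
            ┃A1:                           ┃   
            ┃       A       B       C      ┃   
            ┃------------------------------┃   
            ┃  1      [0]Data           0  ┃   
            ┃  2        0       0       0  ┃   
            ┃  3        0       0       0  ┃━━━
            ┃  4        0       0       0  ┃   
            ┃  5        0       0       0  ┃───
            ┃  6 Item           0       0  ┃   
            ┃  7        0       0       0  ┃   
            ┃  8      -10       0       0  ┃   
            ┃  9    37.97       0       0  ┃   


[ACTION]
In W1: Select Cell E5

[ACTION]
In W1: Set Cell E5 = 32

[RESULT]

                                               
                                               
                                               
            ┏━━━━━━━━━━━━━━━━━━━━━━━━━━━━━━┓   
            ┃ Spreadsheet                  ┃   
            ┠──────────────────────────────┨   
            ┃E5: 32                        ┃   
            ┃       A       B       C      ┃   
            ┃------------------------------┃   
            ┃  1        0Data           0  ┃   
            ┃  2        0       0       0  ┃   
            ┃  3        0       0       0  ┃━━━
            ┃  4        0       0       0  ┃   
            ┃  5        0       0       0  ┃───
            ┃  6 Item           0       0  ┃   
            ┃  7        0       0       0  ┃   
            ┃  8      -10       0       0  ┃   
            ┃  9    37.97       0       0  ┃   


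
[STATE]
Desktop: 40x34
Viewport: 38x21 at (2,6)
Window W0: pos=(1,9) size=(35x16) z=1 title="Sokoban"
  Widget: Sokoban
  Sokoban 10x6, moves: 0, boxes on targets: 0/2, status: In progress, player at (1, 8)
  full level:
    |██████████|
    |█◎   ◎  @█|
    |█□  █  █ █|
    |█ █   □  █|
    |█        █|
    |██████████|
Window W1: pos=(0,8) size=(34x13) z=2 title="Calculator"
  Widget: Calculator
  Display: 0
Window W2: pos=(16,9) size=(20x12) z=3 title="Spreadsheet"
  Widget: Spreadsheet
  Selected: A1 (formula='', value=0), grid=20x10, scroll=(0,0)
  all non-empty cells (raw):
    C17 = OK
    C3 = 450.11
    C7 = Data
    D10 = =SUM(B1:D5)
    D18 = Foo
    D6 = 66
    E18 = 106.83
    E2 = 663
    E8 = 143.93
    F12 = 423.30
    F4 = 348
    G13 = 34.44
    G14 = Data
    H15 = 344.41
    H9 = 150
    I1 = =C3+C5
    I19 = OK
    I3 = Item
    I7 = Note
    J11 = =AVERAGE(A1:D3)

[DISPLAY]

                                      
                                      
━━━━━━━━━━━━━━━━━━━━━━━━━━━━━━━┓      
Calculator    ┏━━━━━━━━━━━━━━━━━━┓    
──────────────┃ Spreadsheet      ┃    
              ┠──────────────────┨    
───┬───┬───┬──┃A1:               ┃    
 7 │ 8 │ 9 │ ÷┃       A       B  ┃    
───┼───┼───┼──┃------------------┃    
 4 │ 5 │ 6 │ ×┃  1      [0]      ┃    
───┼───┼───┼──┃  2        0      ┃    
 1 │ 2 │ 3 │ -┃  3        0      ┃    
───┼───┼───┼──┃  4        0      ┃    
 0 │ . │ = │ +┃  5        0      ┃    
━━━━━━━━━━━━━━┗━━━━━━━━━━━━━━━━━━┛    
                                 ┃    
                                 ┃    
                                 ┃    
━━━━━━━━━━━━━━━━━━━━━━━━━━━━━━━━━┛    
                                      
                                      


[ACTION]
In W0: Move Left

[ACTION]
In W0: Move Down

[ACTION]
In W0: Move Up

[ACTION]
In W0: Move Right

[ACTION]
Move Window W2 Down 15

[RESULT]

                                      
                                      
━━━━━━━━━━━━━━━━━━━━━━━━━━━━━━━┓      
Calculator                     ┃━┓    
───────────────────────────────┨ ┃    
                              0┃─┨    
───┬───┬───┬───┐               ┃ ┃    
 7 │ 8 │ 9 │ ÷ │               ┃ ┃    
───┼───┼───┼───┤               ┃ ┃    
 4 │ 5 │ 6 │ × │               ┃ ┃    
───┼───┼───┼───┤               ┃ ┃    
 1 │ 2 │ 3 │ - │               ┃ ┃    
───┼───┼───┼───┤               ┃ ┃    
 0 │ . │ = │ + │               ┃ ┃    
━━━━━━━━━━━━━━━━━━━━━━━━━━━━━━━┛ ┃    
                                 ┃    
              ┏━━━━━━━━━━━━━━━━━━┓    
              ┃ Spreadsheet      ┃    
━━━━━━━━━━━━━━┠──────────────────┨    
              ┃A1:               ┃    
              ┃       A       B  ┃    


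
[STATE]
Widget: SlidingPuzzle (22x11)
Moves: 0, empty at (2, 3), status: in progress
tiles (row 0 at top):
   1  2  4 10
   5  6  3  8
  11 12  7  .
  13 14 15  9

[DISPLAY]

┌────┬────┬────┬────┐ 
│  1 │  2 │  4 │ 10 │ 
├────┼────┼────┼────┤ 
│  5 │  6 │  3 │  8 │ 
├────┼────┼────┼────┤ 
│ 11 │ 12 │  7 │    │ 
├────┼────┼────┼────┤ 
│ 13 │ 14 │ 15 │  9 │ 
└────┴────┴────┴────┘ 
Moves: 0              
                      


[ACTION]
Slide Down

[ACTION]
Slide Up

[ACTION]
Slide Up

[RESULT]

┌────┬────┬────┬────┐ 
│  1 │  2 │  4 │ 10 │ 
├────┼────┼────┼────┤ 
│  5 │  6 │  3 │  8 │ 
├────┼────┼────┼────┤ 
│ 11 │ 12 │  7 │  9 │ 
├────┼────┼────┼────┤ 
│ 13 │ 14 │ 15 │    │ 
└────┴────┴────┴────┘ 
Moves: 3              
                      


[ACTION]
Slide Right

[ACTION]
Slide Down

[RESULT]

┌────┬────┬────┬────┐ 
│  1 │  2 │  4 │ 10 │ 
├────┼────┼────┼────┤ 
│  5 │  6 │  3 │  8 │ 
├────┼────┼────┼────┤ 
│ 11 │ 12 │    │  9 │ 
├────┼────┼────┼────┤ 
│ 13 │ 14 │  7 │ 15 │ 
└────┴────┴────┴────┘ 
Moves: 5              
                      


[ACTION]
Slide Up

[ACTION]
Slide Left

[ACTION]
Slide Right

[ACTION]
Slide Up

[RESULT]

┌────┬────┬────┬────┐ 
│  1 │  2 │  4 │ 10 │ 
├────┼────┼────┼────┤ 
│  5 │  6 │  3 │  8 │ 
├────┼────┼────┼────┤ 
│ 11 │ 12 │  7 │  9 │ 
├────┼────┼────┼────┤ 
│ 13 │ 14 │    │ 15 │ 
└────┴────┴────┴────┘ 
Moves: 8              
                      


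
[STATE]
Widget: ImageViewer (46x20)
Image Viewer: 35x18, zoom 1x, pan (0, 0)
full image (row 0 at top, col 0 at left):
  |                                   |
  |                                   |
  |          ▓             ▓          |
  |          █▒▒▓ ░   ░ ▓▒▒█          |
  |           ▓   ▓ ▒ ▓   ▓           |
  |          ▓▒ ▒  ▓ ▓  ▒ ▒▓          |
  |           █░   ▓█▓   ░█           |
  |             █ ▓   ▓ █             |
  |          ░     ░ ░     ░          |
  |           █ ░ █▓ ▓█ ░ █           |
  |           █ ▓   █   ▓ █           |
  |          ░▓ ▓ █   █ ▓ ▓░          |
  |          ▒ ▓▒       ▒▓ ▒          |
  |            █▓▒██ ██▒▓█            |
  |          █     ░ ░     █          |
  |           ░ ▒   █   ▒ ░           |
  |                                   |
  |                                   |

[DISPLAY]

                                              
                                              
          ▓             ▓                     
          █▒▒▓ ░   ░ ▓▒▒█                     
           ▓   ▓ ▒ ▓   ▓                      
          ▓▒ ▒  ▓ ▓  ▒ ▒▓                     
           █░   ▓█▓   ░█                      
             █ ▓   ▓ █                        
          ░     ░ ░     ░                     
           █ ░ █▓ ▓█ ░ █                      
           █ ▓   █   ▓ █                      
          ░▓ ▓ █   █ ▓ ▓░                     
          ▒ ▓▒       ▒▓ ▒                     
            █▓▒██ ██▒▓█                       
          █     ░ ░     █                     
           ░ ▒   █   ▒ ░                      
                                              
                                              
                                              
                                              


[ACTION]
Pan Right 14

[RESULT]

                                              
                                              
          ▓                                   
 ░   ░ ▓▒▒█                                   
 ▓ ▒ ▓   ▓                                    
  ▓ ▓  ▒ ▒▓                                   
  ▓█▓   ░█                                    
 ▓   ▓ █                                      
  ░ ░     ░                                   
 █▓ ▓█ ░ █                                    
   █   ▓ █                                    
 █   █ ▓ ▓░                                   
       ▒▓ ▒                                   
▒██ ██▒▓█                                     
  ░ ░     █                                   
   █   ▒ ░                                    
                                              
                                              
                                              
                                              


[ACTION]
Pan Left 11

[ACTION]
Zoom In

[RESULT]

                                              
                                              
                                              
                                              
                 ▓▓                          ▓
                 ▓▓                          ▓
                 ██▒▒▒▒▓▓  ░░      ░░  ▓▓▒▒▒▒█
                 ██▒▒▒▒▓▓  ░░      ░░  ▓▓▒▒▒▒█
                   ▓▓      ▓▓  ▒▒  ▓▓      ▓▓ 
                   ▓▓      ▓▓  ▒▒  ▓▓      ▓▓ 
                 ▓▓▒▒  ▒▒    ▓▓  ▓▓    ▒▒  ▒▒▓
                 ▓▓▒▒  ▒▒    ▓▓  ▓▓    ▒▒  ▒▒▓
                   ██░░      ▓▓██▓▓      ░░██ 
                   ██░░      ▓▓██▓▓      ░░██ 
                       ██  ▓▓      ▓▓  ██     
                       ██  ▓▓      ▓▓  ██     
                 ░░          ░░  ░░          ░
                 ░░          ░░  ░░          ░
                   ██  ░░  ██▓▓  ▓▓██  ░░  ██ 
                   ██  ░░  ██▓▓  ▓▓██  ░░  ██ 


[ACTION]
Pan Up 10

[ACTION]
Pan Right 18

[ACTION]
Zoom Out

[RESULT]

                                              
                                              
   ▓                                          
▓▒▒█                                          
  ▓                                           
▒ ▒▓                                          
 ░█                                           
█                                             
   ░                                          
░ █                                           
▓ █                                           
▓ ▓░                                          
▒▓ ▒                                          
▓█                                            
   █                                          
▒ ░                                           
                                              
                                              
                                              
                                              


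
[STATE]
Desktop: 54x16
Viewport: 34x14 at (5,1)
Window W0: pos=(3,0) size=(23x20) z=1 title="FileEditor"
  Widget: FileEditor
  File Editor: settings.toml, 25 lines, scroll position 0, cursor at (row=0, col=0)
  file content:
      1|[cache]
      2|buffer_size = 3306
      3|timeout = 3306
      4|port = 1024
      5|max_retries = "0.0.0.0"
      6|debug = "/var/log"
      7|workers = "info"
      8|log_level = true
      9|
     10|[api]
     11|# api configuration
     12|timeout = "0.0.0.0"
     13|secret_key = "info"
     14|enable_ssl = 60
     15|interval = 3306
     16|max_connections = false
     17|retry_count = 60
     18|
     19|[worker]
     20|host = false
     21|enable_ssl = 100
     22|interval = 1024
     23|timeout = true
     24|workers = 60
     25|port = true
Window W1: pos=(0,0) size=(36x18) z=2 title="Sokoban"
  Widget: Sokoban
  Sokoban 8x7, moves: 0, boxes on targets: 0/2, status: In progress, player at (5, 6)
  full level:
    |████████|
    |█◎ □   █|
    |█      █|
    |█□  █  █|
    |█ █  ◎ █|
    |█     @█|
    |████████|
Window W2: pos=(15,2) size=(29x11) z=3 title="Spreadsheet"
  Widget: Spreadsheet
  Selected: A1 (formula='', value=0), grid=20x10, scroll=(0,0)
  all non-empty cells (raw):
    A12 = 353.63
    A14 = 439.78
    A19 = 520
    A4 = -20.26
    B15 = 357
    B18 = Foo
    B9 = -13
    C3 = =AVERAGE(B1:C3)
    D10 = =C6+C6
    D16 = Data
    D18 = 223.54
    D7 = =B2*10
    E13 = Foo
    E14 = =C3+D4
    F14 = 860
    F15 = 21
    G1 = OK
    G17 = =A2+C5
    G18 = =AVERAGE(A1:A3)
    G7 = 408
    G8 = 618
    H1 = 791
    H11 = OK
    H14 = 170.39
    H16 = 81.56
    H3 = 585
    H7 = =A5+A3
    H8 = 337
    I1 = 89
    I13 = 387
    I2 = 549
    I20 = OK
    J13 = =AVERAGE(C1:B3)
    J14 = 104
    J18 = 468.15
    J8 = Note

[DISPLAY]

oban                          ┃   
──────────┏━━━━━━━━━━━━━━━━━━━━━━━
████      ┃ Spreadsheet           
   █      ┠───────────────────────
   █      ┃A1:                    
█  █      ┃       A       B       
 ◎ █      ┃-----------------------
  @█      ┃  1      [0]       0   
████      ┃  2        0       0   
s: 0  0/2 ┃  3        0       0#CI
          ┃  4   -20.26       0   
          ┗━━━━━━━━━━━━━━━━━━━━━━━
                              ┃   
                              ┃   


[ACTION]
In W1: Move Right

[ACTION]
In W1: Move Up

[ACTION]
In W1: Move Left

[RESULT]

oban                          ┃   
──────────┏━━━━━━━━━━━━━━━━━━━━━━━
████      ┃ Spreadsheet           
   █      ┠───────────────────────
   █      ┃A1:                    
█  █      ┃       A       B       
 + █      ┃-----------------------
   █      ┃  1      [0]       0   
████      ┃  2        0       0   
s: 2  0/2 ┃  3        0       0#CI
          ┃  4   -20.26       0   
          ┗━━━━━━━━━━━━━━━━━━━━━━━
                              ┃   
                              ┃   


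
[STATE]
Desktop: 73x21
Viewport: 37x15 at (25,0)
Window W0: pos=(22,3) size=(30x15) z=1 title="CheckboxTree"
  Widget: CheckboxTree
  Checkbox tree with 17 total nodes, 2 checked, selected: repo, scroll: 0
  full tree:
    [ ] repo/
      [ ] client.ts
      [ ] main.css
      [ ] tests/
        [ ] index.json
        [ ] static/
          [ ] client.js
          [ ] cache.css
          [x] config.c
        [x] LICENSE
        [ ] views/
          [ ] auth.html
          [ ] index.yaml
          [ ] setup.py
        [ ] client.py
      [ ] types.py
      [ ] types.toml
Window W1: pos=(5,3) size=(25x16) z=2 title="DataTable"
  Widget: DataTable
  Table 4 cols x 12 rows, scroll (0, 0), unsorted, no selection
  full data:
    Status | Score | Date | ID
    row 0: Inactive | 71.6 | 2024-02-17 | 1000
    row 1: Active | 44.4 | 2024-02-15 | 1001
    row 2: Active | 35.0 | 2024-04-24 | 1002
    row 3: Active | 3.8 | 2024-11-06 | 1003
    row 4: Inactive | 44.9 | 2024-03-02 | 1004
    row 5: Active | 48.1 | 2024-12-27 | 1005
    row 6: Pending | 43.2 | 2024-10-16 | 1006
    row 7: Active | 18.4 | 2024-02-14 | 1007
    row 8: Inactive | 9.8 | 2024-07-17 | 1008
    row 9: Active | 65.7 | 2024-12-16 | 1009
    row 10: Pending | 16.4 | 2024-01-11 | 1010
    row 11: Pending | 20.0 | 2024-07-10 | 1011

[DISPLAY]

                                     
                                     
                                     
━━━━┓━━━━━━━━━━━━━━━━━━━━━┓          
    ┃oxTree               ┃          
────┨─────────────────────┨          
    ┃po/                  ┃          
────┃client.ts            ┃          
-02-┃main.css             ┃          
-02-┃tests/               ┃          
-04-┃] index.json         ┃          
-11-┃] static/            ┃          
-03-┃[ ] client.js        ┃          
-12-┃[ ] cache.css        ┃          
-10-┃[x] config.c         ┃          


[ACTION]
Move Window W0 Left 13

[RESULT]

                                     
                                     
                                     
━━━━┓━━━━━━━━┓                       
    ┃        ┃                       
────┨────────┨                       
    ┃        ┃                       
────┃        ┃                       
-02-┃        ┃                       
-02-┃        ┃                       
-04-┃        ┃                       
-11-┃        ┃                       
-03-┃        ┃                       
-12-┃        ┃                       
-10-┃        ┃                       


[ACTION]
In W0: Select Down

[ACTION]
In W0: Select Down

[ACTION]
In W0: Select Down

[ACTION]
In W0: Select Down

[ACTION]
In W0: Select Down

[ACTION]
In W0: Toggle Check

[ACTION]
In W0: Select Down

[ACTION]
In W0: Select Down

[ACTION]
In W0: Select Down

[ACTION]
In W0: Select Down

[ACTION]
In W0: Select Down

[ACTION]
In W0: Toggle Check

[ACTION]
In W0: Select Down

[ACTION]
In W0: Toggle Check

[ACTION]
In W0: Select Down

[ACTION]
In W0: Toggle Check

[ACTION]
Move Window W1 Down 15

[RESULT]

                                     
                                     
                                     
━━━━━━━━━━━━━┓                       
             ┃                       
━━━━┓────────┨                       
    ┃        ┃                       
────┨        ┃                       
    ┃        ┃                       
────┃        ┃                       
-02-┃        ┃                       
-02-┃        ┃                       
-04-┃        ┃                       
-11-┃        ┃                       
-03-┃        ┃                       
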